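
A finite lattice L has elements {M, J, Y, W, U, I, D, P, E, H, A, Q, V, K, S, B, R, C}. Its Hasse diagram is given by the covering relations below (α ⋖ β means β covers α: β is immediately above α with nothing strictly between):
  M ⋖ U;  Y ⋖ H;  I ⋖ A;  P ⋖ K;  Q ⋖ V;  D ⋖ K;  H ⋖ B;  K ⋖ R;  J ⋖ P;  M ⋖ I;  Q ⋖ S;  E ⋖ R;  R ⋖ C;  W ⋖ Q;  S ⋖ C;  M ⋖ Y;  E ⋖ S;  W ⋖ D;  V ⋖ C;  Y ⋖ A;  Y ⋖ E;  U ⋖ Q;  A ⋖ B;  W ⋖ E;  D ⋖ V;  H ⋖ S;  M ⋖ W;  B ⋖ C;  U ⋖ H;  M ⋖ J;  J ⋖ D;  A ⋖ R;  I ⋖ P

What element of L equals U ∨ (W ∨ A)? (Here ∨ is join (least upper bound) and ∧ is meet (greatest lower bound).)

W ∨ A = R
U ∨ R = C

C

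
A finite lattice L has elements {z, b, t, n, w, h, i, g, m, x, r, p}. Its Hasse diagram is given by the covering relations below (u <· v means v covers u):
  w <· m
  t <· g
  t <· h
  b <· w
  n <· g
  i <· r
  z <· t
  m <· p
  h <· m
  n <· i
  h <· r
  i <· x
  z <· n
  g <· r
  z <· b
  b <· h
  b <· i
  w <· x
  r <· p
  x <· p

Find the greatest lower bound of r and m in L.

Common lower bounds of {r, m}: b, h, t, z.
The greatest among these is h.

h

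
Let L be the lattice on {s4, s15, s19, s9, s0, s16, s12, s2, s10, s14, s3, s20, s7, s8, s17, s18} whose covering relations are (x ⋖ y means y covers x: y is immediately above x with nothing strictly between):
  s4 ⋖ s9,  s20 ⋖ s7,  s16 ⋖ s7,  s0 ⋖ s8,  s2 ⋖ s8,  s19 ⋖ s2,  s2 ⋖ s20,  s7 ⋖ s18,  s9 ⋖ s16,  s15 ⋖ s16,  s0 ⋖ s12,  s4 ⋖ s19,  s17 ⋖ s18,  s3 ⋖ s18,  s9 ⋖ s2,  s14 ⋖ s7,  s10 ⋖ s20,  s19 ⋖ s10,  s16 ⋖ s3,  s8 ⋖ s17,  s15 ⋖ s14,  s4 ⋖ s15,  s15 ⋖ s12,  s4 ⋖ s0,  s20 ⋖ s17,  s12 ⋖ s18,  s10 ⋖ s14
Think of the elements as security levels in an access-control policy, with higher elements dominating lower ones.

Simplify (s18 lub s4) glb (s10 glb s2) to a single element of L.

s18 ∨ s4 = s18
s10 ∧ s2 = s19
s18 ∧ s19 = s19

s19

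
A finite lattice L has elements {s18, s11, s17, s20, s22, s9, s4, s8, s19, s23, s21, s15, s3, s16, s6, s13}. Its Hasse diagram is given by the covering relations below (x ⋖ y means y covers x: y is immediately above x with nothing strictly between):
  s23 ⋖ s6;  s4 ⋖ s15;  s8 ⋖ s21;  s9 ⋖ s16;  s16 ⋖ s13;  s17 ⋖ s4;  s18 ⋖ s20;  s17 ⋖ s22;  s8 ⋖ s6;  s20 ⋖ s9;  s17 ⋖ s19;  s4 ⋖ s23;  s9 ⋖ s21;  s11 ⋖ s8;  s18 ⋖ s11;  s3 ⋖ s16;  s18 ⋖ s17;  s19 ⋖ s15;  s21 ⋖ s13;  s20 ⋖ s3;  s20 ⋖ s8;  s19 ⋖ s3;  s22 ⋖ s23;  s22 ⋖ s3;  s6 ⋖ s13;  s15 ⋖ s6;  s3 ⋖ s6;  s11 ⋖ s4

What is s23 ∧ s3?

Common lower bounds of {s23, s3}: s17, s18, s22.
The greatest among these is s22.

s22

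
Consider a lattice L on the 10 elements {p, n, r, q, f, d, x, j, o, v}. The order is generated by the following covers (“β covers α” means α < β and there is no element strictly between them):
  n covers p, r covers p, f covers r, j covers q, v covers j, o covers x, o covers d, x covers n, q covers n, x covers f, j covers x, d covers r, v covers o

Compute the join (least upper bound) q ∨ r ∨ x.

j

Common upper bounds of {q, r, x}: j, v.
The least among these is j.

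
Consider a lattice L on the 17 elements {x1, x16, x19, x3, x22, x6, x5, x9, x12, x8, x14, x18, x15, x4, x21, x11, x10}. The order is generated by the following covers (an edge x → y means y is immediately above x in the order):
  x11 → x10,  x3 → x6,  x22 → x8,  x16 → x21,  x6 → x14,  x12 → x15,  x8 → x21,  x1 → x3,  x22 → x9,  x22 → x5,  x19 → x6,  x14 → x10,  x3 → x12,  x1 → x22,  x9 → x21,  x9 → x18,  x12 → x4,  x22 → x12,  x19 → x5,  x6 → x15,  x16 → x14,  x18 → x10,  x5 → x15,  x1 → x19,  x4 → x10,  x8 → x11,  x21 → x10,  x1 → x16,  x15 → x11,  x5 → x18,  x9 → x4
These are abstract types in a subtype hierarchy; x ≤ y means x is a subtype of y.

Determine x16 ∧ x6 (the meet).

x1

Common lower bounds of {x16, x6}: x1.
The greatest among these is x1.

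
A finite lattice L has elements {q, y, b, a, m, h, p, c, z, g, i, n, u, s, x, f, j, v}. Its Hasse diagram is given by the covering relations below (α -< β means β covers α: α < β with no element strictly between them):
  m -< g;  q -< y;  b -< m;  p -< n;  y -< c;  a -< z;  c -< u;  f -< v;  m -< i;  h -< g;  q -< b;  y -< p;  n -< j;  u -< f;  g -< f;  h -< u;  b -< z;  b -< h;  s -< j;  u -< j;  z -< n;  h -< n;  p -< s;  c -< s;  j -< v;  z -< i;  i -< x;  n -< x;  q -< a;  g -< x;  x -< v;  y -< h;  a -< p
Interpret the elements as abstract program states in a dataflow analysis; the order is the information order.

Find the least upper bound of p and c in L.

s

Common upper bounds of {p, c}: j, s, v.
The least among these is s.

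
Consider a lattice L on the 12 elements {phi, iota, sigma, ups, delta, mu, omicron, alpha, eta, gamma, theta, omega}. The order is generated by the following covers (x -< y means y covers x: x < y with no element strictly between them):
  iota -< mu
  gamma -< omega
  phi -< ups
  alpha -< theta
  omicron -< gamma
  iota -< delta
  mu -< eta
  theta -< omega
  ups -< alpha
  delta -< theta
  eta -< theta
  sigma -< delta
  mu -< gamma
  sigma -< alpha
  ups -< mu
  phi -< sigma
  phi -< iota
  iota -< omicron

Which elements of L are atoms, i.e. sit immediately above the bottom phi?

The atoms are exactly the elements that cover phi: iota, sigma, ups.

iota, sigma, ups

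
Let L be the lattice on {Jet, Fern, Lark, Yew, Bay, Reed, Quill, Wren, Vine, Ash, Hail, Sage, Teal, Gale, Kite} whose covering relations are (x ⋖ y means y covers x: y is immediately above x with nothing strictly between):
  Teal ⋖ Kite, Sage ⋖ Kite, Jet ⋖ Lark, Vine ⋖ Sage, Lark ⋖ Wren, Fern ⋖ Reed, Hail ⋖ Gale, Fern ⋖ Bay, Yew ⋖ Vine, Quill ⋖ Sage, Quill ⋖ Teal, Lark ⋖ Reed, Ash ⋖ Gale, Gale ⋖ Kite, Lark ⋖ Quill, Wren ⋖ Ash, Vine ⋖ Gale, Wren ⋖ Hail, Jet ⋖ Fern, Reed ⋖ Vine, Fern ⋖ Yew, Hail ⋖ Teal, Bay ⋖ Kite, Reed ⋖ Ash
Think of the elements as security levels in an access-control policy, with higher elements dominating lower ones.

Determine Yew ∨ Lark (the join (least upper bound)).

Common upper bounds of {Yew, Lark}: Gale, Kite, Sage, Vine.
The least among these is Vine.

Vine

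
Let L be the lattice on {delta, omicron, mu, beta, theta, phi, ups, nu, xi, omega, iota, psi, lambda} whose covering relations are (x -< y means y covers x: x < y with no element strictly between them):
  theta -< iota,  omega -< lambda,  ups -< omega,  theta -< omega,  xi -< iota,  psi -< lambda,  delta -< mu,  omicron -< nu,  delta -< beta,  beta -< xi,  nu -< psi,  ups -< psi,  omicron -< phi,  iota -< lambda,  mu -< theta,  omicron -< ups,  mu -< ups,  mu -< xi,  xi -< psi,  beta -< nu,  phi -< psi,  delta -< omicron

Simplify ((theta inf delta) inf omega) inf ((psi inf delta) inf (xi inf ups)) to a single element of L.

delta

theta ∧ delta = delta
delta ∧ omega = delta
psi ∧ delta = delta
xi ∧ ups = mu
delta ∧ mu = delta
delta ∧ delta = delta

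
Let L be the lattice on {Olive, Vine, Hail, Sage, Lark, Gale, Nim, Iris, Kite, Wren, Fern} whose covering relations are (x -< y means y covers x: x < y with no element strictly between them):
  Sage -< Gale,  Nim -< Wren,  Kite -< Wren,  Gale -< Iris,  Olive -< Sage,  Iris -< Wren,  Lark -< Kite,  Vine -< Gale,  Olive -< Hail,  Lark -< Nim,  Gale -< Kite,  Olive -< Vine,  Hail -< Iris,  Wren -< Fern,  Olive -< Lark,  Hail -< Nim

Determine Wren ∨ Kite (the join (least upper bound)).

Wren

Common upper bounds of {Wren, Kite}: Fern, Wren.
The least among these is Wren.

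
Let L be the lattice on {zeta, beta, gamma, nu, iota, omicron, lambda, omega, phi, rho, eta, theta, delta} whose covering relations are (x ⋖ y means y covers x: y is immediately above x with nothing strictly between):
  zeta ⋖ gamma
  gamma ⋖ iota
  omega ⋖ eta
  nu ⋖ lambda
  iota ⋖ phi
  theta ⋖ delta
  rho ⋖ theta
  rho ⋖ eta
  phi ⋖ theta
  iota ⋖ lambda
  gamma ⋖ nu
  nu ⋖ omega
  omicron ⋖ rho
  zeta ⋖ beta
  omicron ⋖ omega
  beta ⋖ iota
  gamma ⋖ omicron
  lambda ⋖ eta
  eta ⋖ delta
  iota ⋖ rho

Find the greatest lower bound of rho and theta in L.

rho

Common lower bounds of {rho, theta}: beta, gamma, iota, omicron, rho, zeta.
The greatest among these is rho.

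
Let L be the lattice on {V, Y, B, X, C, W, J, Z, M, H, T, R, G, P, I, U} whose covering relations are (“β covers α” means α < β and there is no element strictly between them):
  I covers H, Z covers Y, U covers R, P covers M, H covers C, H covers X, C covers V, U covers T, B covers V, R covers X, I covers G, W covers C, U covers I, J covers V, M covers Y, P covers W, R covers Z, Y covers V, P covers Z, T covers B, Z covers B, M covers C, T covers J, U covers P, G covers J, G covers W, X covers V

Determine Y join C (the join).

Common upper bounds of {Y, C}: M, P, U.
The least among these is M.

M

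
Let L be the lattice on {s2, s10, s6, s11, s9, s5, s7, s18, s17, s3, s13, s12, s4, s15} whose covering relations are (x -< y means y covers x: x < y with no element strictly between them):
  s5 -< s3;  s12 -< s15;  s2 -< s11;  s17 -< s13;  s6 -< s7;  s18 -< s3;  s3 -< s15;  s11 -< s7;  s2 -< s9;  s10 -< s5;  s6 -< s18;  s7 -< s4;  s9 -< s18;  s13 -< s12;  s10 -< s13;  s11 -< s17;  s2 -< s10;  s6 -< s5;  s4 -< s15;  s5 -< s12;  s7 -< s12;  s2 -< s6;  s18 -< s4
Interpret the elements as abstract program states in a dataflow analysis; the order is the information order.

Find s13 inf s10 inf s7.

Common lower bounds of {s13, s10, s7}: s2.
The greatest among these is s2.

s2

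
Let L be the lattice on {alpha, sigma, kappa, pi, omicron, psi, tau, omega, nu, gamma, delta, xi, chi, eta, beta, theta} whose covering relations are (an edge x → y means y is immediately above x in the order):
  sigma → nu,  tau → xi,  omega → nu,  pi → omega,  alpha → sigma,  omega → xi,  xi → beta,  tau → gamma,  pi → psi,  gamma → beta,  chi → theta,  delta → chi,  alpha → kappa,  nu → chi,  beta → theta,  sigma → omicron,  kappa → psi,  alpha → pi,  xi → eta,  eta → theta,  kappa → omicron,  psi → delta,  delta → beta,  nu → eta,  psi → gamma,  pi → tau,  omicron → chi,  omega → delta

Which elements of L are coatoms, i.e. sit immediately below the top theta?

beta, chi, eta

The coatoms are exactly the elements covered by theta: beta, chi, eta.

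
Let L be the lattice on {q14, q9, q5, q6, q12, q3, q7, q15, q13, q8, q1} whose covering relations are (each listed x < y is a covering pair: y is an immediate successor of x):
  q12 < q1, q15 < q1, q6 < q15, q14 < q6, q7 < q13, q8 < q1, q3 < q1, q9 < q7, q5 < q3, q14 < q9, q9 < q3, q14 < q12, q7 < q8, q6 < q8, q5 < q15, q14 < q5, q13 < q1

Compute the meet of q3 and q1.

q3

Common lower bounds of {q3, q1}: q14, q3, q5, q9.
The greatest among these is q3.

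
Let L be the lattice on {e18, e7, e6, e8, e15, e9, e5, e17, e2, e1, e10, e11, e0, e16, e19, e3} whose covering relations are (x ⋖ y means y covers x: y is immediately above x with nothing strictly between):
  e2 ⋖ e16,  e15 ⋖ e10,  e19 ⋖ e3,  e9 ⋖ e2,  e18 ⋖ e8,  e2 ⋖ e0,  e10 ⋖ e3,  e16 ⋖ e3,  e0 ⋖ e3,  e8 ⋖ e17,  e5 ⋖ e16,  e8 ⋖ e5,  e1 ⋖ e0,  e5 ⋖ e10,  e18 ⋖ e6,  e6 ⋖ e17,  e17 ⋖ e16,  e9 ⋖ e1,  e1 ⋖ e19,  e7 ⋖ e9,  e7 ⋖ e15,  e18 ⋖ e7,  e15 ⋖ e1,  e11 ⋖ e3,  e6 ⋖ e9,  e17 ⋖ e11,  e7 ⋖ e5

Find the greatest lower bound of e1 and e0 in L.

e1

Common lower bounds of {e1, e0}: e1, e15, e18, e6, e7, e9.
The greatest among these is e1.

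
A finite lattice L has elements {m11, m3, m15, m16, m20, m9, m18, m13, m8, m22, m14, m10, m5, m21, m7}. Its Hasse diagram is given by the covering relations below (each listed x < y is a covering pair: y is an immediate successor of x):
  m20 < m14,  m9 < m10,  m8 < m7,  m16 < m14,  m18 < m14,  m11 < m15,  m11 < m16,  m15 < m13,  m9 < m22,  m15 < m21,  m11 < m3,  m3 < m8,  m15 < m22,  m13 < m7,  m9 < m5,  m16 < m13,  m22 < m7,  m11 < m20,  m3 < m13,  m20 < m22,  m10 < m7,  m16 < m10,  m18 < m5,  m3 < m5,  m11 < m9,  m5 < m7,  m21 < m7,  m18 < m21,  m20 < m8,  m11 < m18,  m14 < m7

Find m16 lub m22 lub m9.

Common upper bounds of {m16, m22, m9}: m7.
The least among these is m7.

m7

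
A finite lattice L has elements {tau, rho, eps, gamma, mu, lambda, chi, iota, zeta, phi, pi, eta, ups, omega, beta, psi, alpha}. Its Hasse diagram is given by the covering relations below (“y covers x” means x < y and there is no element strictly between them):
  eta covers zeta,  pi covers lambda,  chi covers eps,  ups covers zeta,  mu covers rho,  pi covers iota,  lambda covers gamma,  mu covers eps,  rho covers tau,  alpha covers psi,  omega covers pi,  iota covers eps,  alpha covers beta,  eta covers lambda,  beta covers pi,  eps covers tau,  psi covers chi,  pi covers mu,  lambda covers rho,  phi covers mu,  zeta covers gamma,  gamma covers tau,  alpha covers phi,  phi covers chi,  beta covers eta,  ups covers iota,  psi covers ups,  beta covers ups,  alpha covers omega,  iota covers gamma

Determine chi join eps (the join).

chi

Common upper bounds of {chi, eps}: alpha, chi, phi, psi.
The least among these is chi.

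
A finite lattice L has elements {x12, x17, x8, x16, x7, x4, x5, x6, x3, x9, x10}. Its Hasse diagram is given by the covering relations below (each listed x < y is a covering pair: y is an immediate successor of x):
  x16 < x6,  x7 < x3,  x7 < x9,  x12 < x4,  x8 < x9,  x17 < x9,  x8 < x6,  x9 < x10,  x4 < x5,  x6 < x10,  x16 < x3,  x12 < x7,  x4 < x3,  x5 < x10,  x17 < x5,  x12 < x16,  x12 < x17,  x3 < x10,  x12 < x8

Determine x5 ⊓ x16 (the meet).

Common lower bounds of {x5, x16}: x12.
The greatest among these is x12.

x12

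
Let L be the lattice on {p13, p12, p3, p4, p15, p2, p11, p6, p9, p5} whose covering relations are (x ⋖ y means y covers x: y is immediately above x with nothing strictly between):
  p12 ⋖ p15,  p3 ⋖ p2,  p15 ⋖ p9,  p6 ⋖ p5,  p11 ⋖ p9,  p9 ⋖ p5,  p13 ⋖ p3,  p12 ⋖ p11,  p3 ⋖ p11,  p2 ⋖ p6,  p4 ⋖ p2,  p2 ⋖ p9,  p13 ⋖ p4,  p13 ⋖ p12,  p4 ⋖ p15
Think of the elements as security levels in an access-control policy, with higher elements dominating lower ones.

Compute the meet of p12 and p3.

Common lower bounds of {p12, p3}: p13.
The greatest among these is p13.

p13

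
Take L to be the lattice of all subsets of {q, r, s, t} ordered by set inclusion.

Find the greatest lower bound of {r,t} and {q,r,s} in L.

Under ⊆, meet is intersection: {r,t} ∩ {q,r,s} = {r}.

{r}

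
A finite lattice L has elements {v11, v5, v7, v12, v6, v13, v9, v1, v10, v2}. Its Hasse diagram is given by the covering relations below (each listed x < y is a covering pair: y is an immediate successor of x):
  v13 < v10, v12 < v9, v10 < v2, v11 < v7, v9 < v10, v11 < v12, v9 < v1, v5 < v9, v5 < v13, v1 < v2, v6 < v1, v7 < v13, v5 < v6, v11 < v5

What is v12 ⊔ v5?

Common upper bounds of {v12, v5}: v1, v10, v2, v9.
The least among these is v9.

v9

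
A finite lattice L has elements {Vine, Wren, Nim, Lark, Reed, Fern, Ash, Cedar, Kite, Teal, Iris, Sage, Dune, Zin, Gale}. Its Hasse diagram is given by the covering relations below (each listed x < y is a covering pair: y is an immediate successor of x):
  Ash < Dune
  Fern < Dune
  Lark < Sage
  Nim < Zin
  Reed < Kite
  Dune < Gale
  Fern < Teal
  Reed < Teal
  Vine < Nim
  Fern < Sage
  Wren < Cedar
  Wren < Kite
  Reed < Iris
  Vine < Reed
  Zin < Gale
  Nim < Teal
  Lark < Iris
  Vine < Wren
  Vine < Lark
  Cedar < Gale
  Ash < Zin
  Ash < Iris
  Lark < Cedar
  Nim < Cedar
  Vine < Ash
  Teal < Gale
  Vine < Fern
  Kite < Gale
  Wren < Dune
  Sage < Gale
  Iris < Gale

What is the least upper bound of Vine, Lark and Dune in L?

Gale

Common upper bounds of {Vine, Lark, Dune}: Gale.
The least among these is Gale.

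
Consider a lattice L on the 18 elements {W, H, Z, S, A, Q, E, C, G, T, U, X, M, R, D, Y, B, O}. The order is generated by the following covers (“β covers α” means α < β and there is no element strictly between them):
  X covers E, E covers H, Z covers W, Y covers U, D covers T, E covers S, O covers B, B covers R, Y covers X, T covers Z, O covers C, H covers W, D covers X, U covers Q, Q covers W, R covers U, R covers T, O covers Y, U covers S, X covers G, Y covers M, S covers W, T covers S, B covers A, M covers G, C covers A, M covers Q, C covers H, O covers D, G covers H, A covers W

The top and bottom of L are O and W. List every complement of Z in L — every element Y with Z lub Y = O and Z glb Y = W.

C, M, Y

Need Y with Z ∨ Y = O and Z ∧ Y = W.
Checking each element gives: C, M, Y.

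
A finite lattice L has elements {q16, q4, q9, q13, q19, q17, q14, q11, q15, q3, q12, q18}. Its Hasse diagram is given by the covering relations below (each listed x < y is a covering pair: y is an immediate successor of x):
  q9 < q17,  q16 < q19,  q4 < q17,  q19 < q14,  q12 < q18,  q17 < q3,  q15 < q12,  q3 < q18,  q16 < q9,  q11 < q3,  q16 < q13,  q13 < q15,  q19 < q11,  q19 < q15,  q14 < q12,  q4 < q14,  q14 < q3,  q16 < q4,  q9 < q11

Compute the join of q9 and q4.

Common upper bounds of {q9, q4}: q17, q18, q3.
The least among these is q17.

q17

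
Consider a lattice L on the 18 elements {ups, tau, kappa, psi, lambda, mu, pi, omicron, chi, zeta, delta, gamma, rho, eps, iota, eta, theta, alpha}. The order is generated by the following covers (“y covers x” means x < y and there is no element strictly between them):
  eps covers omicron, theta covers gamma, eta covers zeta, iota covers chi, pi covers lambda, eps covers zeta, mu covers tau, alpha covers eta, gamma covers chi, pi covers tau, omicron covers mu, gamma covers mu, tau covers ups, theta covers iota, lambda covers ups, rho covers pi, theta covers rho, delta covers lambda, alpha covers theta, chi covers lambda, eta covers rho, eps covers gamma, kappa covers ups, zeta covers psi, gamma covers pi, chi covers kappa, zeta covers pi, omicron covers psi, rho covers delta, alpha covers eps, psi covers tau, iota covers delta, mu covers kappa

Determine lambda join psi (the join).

Common upper bounds of {lambda, psi}: alpha, eps, eta, zeta.
The least among these is zeta.

zeta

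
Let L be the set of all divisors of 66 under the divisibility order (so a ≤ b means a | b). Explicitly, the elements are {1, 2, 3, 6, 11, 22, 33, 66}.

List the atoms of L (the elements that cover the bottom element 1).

11, 2, 3

The atoms are exactly the elements that cover 1: 11, 2, 3.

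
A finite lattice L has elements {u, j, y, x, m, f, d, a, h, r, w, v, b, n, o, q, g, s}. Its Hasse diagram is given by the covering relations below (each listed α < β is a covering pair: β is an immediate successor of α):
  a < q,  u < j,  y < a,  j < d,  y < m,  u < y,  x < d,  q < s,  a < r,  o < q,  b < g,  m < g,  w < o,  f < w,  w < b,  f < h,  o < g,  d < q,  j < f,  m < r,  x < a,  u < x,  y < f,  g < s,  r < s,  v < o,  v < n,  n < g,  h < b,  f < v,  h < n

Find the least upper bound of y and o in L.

o

Common upper bounds of {y, o}: g, o, q, s.
The least among these is o.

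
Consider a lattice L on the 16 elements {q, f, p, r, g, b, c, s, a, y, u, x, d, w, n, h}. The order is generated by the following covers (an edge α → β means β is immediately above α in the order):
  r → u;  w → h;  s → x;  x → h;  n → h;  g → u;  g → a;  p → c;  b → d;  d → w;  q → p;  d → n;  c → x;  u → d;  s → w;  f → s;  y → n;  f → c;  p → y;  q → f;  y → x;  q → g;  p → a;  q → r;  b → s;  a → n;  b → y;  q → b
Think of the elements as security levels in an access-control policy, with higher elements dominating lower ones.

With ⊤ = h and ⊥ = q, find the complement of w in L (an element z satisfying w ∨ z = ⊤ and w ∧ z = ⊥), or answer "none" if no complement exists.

p

Need z with w ∨ z = h and w ∧ z = q.
Checking each element gives: p.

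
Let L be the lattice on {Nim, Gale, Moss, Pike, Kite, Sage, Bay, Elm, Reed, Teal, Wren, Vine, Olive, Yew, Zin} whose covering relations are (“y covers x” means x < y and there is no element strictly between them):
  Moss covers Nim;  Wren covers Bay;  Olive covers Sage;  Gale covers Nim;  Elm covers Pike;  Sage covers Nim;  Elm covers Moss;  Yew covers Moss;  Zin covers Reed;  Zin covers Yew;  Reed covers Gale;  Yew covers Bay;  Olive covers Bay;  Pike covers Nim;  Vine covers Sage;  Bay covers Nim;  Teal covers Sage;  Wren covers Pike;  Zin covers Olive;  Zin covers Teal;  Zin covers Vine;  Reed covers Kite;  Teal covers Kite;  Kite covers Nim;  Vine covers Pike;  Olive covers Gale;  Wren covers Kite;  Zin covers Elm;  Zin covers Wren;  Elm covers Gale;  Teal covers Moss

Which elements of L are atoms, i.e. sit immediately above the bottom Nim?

The atoms are exactly the elements that cover Nim: Bay, Gale, Kite, Moss, Pike, Sage.

Bay, Gale, Kite, Moss, Pike, Sage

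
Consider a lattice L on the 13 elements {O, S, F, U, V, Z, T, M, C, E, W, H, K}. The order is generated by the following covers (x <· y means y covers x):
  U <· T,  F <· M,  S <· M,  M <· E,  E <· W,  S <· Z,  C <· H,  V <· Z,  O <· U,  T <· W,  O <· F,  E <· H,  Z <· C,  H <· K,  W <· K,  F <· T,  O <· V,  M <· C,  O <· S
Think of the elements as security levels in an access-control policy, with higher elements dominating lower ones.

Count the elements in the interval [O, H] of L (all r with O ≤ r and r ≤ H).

9

The interval [O, H] = {C, E, F, H, M, O, S, V, Z}, which has 9 elements.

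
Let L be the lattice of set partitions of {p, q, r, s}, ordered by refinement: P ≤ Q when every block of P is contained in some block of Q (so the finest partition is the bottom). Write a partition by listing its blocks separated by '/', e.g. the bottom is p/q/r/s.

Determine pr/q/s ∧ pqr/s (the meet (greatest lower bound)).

Common lower bounds of {pr/q/s, pqr/s}: p/q/r/s, pr/q/s.
The greatest among these is pr/q/s.

pr/q/s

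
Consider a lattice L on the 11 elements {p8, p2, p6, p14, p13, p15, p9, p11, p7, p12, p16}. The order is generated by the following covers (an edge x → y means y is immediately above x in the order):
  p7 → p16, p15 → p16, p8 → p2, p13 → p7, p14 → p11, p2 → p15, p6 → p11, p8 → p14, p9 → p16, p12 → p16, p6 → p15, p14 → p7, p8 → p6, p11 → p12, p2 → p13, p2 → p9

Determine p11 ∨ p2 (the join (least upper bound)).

p16

Common upper bounds of {p11, p2}: p16.
The least among these is p16.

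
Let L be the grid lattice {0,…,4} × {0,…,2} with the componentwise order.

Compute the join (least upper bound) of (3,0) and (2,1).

(3,1)

In a product of chains, the join is componentwise max, giving (3,1).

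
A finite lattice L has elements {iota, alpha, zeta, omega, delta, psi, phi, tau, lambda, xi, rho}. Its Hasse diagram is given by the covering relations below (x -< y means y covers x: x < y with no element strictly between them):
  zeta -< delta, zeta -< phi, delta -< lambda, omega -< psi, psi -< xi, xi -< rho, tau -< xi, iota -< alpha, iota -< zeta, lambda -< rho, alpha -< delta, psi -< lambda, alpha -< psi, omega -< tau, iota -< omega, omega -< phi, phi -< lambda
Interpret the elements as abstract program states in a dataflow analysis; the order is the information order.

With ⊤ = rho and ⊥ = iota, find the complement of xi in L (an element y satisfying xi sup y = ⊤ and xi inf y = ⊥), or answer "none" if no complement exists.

zeta

Need y with xi ∨ y = rho and xi ∧ y = iota.
Checking each element gives: zeta.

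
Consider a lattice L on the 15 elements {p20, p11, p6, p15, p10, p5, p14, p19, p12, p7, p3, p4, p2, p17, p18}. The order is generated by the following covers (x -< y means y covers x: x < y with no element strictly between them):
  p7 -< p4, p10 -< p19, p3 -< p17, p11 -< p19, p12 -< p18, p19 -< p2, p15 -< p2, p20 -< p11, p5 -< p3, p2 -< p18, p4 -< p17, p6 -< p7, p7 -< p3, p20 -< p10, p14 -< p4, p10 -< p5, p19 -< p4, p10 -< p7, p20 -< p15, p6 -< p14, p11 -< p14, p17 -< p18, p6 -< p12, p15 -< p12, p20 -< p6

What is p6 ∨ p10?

Common upper bounds of {p6, p10}: p17, p18, p3, p4, p7.
The least among these is p7.

p7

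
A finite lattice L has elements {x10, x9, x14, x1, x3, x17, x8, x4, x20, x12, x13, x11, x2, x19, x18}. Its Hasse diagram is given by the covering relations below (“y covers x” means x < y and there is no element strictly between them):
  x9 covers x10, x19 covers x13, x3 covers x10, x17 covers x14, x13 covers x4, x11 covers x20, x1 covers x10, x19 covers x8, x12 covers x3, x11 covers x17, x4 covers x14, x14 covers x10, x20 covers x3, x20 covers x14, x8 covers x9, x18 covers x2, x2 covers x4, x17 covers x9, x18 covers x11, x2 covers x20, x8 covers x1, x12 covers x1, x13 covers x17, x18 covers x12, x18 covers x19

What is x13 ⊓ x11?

Common lower bounds of {x13, x11}: x10, x14, x17, x9.
The greatest among these is x17.

x17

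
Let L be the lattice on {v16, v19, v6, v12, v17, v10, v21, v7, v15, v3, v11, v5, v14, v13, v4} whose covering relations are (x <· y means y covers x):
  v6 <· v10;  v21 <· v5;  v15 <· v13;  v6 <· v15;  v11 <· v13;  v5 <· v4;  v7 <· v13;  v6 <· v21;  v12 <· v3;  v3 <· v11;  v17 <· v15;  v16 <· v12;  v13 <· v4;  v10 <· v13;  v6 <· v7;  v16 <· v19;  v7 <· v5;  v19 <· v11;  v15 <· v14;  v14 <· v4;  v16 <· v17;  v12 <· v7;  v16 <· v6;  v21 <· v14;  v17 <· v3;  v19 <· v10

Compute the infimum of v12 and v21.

Common lower bounds of {v12, v21}: v16.
The greatest among these is v16.

v16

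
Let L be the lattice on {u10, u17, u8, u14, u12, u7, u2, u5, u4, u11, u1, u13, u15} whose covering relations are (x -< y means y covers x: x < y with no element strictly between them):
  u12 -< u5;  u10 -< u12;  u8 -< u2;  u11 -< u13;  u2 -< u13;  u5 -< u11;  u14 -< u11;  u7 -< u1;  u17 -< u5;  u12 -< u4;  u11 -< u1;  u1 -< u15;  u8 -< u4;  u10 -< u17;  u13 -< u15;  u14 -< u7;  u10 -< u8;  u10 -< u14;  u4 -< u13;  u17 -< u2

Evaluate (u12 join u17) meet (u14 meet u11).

u10

u12 ∨ u17 = u5
u14 ∧ u11 = u14
u5 ∧ u14 = u10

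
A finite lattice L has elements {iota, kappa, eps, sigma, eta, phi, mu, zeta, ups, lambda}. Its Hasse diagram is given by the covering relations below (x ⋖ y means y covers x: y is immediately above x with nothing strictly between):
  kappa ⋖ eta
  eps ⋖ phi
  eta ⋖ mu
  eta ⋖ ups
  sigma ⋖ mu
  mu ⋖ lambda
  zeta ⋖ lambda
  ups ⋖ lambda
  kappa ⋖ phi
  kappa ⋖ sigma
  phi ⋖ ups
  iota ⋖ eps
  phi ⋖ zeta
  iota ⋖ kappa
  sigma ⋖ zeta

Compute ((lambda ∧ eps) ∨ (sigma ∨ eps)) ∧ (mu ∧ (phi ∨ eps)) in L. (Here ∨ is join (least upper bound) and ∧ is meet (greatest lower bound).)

lambda ∧ eps = eps
sigma ∨ eps = zeta
eps ∨ zeta = zeta
phi ∨ eps = phi
mu ∧ phi = kappa
zeta ∧ kappa = kappa

kappa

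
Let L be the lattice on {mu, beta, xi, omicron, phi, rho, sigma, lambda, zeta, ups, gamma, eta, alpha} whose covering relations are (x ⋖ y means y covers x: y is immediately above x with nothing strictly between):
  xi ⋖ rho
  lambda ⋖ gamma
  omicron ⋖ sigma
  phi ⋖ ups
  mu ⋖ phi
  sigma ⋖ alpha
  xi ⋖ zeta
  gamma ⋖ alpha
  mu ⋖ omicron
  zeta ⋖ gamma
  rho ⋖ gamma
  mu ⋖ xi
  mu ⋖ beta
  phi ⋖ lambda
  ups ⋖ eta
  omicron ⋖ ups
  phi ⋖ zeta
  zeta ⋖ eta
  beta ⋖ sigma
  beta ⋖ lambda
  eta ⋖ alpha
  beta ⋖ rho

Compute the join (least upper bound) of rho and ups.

alpha

Common upper bounds of {rho, ups}: alpha.
The least among these is alpha.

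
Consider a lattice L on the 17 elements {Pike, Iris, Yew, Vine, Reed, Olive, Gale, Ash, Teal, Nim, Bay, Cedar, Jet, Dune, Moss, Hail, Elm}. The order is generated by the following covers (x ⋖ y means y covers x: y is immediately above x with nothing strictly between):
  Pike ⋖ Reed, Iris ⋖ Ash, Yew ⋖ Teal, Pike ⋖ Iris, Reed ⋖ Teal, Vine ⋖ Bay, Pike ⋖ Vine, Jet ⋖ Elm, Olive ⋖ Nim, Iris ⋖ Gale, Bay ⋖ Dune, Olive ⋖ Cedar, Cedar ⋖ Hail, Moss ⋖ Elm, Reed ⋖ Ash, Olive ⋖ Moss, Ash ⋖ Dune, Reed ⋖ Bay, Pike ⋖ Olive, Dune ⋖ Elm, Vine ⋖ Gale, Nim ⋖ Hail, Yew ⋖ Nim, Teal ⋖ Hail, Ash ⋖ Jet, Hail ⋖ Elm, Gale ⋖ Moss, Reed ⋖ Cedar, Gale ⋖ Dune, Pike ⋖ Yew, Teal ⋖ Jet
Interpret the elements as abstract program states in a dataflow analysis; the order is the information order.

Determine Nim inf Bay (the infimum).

Pike

Common lower bounds of {Nim, Bay}: Pike.
The greatest among these is Pike.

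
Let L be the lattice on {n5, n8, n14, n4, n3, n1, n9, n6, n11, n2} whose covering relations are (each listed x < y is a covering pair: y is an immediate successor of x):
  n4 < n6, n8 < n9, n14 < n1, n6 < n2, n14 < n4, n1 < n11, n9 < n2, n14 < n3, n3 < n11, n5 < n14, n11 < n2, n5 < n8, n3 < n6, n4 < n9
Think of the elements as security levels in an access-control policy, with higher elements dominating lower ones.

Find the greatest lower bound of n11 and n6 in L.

Common lower bounds of {n11, n6}: n14, n3, n5.
The greatest among these is n3.

n3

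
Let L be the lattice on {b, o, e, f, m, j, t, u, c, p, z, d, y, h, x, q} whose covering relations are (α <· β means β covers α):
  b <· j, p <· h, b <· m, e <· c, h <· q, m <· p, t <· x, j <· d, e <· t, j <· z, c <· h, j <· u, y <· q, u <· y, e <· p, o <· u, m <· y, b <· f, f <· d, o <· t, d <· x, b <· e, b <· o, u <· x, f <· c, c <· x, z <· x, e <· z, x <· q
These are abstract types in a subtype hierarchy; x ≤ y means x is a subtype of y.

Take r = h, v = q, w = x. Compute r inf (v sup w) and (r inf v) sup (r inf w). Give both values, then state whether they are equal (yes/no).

h; h; yes

v sup w = q, so r inf (v sup w) = h inf q = h.
r inf v = h and r inf w = c, so (r inf v) sup (r inf w) = h sup c = h.
Equal: yes.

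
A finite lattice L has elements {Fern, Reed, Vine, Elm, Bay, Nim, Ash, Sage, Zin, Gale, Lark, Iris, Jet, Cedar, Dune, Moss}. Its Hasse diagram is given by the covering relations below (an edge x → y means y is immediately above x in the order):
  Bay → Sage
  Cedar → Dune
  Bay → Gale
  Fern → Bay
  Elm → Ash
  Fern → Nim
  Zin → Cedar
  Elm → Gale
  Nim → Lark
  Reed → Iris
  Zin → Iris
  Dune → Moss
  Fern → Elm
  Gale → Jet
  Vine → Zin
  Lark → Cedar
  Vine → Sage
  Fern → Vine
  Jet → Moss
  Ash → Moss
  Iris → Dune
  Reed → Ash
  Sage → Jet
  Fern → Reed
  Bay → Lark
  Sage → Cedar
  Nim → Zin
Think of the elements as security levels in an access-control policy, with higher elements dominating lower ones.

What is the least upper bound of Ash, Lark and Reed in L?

Common upper bounds of {Ash, Lark, Reed}: Moss.
The least among these is Moss.

Moss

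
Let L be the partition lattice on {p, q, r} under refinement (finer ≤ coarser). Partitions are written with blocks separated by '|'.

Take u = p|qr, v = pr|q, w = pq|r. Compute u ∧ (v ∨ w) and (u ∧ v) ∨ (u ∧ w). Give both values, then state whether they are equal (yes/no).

p|qr; p|q|r; no

v ∨ w = pqr, so u ∧ (v ∨ w) = p|qr ∧ pqr = p|qr.
u ∧ v = p|q|r and u ∧ w = p|q|r, so (u ∧ v) ∨ (u ∧ w) = p|q|r ∨ p|q|r = p|q|r.
Equal: no.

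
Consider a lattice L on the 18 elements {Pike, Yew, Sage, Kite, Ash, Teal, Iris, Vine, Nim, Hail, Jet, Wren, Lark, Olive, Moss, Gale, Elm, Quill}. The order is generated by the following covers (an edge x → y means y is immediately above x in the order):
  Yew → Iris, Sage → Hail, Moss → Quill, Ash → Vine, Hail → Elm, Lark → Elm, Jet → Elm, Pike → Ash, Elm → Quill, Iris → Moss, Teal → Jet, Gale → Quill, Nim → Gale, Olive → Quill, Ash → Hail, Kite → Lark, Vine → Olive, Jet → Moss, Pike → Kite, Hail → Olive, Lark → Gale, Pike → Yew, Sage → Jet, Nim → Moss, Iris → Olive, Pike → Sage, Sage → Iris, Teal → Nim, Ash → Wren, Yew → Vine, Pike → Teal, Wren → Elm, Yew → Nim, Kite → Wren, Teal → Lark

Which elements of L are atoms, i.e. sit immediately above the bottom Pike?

The atoms are exactly the elements that cover Pike: Ash, Kite, Sage, Teal, Yew.

Ash, Kite, Sage, Teal, Yew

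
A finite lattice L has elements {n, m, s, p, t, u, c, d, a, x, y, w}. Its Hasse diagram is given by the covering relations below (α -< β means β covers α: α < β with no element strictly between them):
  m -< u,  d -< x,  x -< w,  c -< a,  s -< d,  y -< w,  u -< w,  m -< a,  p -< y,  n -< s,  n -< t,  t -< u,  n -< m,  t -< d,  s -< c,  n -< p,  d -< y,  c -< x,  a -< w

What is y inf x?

Common lower bounds of {y, x}: d, n, s, t.
The greatest among these is d.

d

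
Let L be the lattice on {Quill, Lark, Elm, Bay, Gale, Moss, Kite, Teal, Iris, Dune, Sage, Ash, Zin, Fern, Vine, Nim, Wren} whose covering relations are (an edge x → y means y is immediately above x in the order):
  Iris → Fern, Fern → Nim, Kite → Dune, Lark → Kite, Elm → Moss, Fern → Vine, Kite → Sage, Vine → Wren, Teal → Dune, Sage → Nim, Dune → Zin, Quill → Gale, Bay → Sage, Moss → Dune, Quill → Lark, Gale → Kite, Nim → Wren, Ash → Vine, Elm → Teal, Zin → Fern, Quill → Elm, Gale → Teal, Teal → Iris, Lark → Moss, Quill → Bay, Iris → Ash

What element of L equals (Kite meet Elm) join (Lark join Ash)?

Kite ∧ Elm = Quill
Lark ∨ Ash = Vine
Quill ∨ Vine = Vine

Vine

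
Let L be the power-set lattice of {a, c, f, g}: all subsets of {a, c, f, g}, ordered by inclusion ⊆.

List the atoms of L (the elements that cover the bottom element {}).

{a}, {c}, {f}, {g}

The atoms are exactly the elements that cover {}: {a}, {c}, {f}, {g}.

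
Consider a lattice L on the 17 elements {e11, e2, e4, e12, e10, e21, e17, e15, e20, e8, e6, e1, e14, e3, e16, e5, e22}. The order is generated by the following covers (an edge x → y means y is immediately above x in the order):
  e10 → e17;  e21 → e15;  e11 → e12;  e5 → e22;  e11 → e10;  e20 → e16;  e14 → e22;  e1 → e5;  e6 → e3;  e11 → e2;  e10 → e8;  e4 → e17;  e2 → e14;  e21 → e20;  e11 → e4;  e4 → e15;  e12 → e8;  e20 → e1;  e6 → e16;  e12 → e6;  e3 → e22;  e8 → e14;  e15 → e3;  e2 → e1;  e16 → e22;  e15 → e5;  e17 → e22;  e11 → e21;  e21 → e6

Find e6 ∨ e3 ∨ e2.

e22

Common upper bounds of {e6, e3, e2}: e22.
The least among these is e22.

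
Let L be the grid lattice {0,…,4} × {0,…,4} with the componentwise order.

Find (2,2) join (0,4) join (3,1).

In a product of chains, the join is componentwise max, giving (3,4).

(3,4)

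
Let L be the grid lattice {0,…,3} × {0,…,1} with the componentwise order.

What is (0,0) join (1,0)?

In a product of chains, the join is componentwise max, giving (1,0).

(1,0)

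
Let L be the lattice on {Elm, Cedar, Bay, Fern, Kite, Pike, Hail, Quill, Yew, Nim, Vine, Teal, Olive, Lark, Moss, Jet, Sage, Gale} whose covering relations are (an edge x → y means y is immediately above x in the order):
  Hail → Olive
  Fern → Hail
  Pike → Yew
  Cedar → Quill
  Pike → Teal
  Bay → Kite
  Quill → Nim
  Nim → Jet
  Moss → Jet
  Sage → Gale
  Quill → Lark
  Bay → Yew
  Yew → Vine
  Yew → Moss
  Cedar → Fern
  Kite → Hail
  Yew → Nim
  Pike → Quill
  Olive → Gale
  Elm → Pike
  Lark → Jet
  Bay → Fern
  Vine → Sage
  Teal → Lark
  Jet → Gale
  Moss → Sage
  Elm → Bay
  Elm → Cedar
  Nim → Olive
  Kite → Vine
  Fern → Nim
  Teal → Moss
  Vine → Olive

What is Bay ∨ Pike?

Common upper bounds of {Bay, Pike}: Gale, Jet, Moss, Nim, Olive, Sage, Vine, Yew.
The least among these is Yew.

Yew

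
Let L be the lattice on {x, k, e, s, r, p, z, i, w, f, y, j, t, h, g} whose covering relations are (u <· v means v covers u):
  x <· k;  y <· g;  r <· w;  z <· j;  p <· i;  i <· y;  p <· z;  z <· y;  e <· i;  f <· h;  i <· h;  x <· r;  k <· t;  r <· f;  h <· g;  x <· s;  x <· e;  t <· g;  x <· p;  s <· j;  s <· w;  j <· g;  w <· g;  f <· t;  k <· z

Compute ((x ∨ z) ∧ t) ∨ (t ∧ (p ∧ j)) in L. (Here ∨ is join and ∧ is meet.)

x ∨ z = z
z ∧ t = k
p ∧ j = p
t ∧ p = x
k ∨ x = k

k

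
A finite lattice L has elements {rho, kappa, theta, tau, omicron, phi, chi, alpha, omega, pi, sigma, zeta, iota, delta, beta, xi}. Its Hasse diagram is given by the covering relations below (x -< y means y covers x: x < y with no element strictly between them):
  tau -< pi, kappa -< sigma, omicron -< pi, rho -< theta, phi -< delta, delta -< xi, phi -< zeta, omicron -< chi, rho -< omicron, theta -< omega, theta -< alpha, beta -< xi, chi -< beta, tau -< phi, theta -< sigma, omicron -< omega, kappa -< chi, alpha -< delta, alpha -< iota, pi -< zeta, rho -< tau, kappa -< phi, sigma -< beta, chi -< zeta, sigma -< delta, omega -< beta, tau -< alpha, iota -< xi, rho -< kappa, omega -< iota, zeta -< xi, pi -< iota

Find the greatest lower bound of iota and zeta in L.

pi

Common lower bounds of {iota, zeta}: omicron, pi, rho, tau.
The greatest among these is pi.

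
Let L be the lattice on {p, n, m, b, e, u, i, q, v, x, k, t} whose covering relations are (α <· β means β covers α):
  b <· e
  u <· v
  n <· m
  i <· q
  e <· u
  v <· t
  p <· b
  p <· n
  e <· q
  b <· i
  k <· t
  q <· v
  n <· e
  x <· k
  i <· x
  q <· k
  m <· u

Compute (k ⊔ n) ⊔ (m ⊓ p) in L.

k ∨ n = k
m ∧ p = p
k ∨ p = k

k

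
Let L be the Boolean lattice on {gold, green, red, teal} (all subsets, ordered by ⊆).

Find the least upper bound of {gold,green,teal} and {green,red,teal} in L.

{gold,green,red,teal}

Common upper bounds of {{gold,green,teal}, {green,red,teal}}: {gold,green,red,teal}.
The least among these is {gold,green,red,teal}.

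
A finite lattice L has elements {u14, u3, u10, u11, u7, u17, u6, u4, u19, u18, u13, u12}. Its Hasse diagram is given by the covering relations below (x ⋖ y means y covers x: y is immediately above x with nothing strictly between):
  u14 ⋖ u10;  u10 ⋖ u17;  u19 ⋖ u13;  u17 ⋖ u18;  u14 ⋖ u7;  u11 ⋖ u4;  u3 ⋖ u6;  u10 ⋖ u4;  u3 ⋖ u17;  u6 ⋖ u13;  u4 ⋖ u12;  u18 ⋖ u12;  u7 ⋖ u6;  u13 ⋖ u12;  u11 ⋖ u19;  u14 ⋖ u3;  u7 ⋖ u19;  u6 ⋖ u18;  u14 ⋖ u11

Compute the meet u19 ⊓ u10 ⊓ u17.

u14

Common lower bounds of {u19, u10, u17}: u14.
The greatest among these is u14.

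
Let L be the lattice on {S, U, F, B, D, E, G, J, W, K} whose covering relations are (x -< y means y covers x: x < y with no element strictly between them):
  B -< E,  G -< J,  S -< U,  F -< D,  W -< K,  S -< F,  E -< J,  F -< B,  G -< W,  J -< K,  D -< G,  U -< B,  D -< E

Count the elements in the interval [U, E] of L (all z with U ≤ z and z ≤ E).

3

The interval [U, E] = {B, E, U}, which has 3 elements.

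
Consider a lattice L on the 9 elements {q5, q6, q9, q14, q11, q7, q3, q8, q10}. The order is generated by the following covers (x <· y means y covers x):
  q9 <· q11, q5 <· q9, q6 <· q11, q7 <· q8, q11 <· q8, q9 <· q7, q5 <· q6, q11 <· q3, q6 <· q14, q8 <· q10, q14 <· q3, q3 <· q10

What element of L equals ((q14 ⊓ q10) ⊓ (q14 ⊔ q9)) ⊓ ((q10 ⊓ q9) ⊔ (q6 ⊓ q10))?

q14 ∧ q10 = q14
q14 ∨ q9 = q3
q14 ∧ q3 = q14
q10 ∧ q9 = q9
q6 ∧ q10 = q6
q9 ∨ q6 = q11
q14 ∧ q11 = q6

q6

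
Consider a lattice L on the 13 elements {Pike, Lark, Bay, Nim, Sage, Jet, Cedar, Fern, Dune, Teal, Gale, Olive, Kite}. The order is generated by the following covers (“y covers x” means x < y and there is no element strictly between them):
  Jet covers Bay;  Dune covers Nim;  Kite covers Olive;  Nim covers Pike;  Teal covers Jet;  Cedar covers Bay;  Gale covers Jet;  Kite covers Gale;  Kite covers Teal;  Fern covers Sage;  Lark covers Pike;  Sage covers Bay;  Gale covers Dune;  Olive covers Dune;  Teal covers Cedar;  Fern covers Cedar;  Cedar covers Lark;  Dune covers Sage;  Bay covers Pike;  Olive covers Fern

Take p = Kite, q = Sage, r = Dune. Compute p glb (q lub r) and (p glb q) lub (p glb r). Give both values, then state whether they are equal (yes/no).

Dune; Dune; yes

q lub r = Dune, so p glb (q lub r) = Kite glb Dune = Dune.
p glb q = Sage and p glb r = Dune, so (p glb q) lub (p glb r) = Sage lub Dune = Dune.
Equal: yes.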